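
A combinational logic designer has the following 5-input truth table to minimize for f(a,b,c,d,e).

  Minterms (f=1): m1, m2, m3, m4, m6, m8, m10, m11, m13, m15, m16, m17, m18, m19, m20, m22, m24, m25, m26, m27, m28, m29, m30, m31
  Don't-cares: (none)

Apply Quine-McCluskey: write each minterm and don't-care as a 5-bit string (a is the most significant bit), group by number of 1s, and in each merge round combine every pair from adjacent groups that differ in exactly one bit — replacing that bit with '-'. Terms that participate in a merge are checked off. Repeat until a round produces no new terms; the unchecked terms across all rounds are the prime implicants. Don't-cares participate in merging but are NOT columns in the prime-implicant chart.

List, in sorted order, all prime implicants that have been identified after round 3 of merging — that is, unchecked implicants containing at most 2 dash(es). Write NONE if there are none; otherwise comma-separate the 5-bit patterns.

-0-10, -00-1, -01-0, -1-11, -10-0, -11-1

[col 0] 00001*, 00010*, 00011*, 00100*, 00110*, 01000*, 01010*, 01011*, 01101*, 01111*, 10000*, 10001*, 10010*, 10011*, 10100*, 10110*, 11000*, 11001*, 11010*, 11011*, 11100*, 11101*, 11110*, 11111*
[col 1] -0001*, -0010*, -0011*, -0100*, -0110*, -1000*, -1010*, -1011*, -1101*, -1111*, 0-010*, 0-011*, 00-10*, 000-1*, 0001-*, 001-0*, 01-11*, 010-0*, 0101-*, 011-1*, 1-000*, 1-001*, 1-010*, 1-011*, 1-100*, 1-110*, 10-00*, 10-10*, 100-0*, 100-1*, 1000-*, 1001-*, 101-0*, 11-00*, 11-01*, 11-10*, 11-11*, 110-0*, 110-1*, 1100-*, 1101-*, 111-0*, 111-1*, 1110-*, 1111-*
[col 2] --010*, --011*, -0-10, -00-1, -001-*, -01-0, -1-11, -10-0, -101-*, -11-1, 0-01-*, 1--00*, 1--10*, 1-0-0*, 1-0-1*, 1-00-*, 1-01-*, 1-1-0*, 10--0*, 100--*, 11--0*, 11--1*, 11-0-*, 11-1-*, 110--*, 111--*
[col 3] --01-, 1---0, 1-0--, 11---
Prime implicants: --01-, -0-10, -00-1, -01-0, -1-11, -10-0, -11-1, 1---0, 1-0--, 11---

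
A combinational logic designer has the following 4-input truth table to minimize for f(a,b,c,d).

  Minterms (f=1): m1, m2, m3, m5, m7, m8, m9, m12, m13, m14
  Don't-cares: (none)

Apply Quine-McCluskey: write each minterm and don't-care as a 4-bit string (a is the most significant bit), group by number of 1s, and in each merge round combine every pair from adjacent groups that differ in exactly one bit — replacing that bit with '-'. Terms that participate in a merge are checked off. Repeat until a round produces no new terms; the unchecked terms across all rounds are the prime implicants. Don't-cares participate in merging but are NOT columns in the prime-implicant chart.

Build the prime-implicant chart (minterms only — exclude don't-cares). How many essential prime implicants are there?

[col 0] 0001*, 0010*, 0011*, 0101*, 0111*, 1000*, 1001*, 1100*, 1101*, 1110*
[col 1] -001*, -101*, 0-01*, 0-11*, 00-1*, 001-, 01-1*, 1-00*, 1-01*, 100-*, 11-0, 110-*
[col 2] --01, 0--1, 1-0-
Prime implicants: --01, 0--1, 001-, 1-0-, 11-0
PI chart (minterm → PIs covering it):
  1 | --01,0--1
  2 | 001-  (sole → essential)
  3 | 0--1,001-
  5 | --01,0--1
  7 | 0--1  (sole → essential)
  8 | 1-0-  (sole → essential)
  9 | --01,1-0-
  12 | 1-0-,11-0
  13 | --01,1-0-
  14 | 11-0  (sole → essential)
Essential prime implicants: 0--1, 001-, 1-0-, 11-0

4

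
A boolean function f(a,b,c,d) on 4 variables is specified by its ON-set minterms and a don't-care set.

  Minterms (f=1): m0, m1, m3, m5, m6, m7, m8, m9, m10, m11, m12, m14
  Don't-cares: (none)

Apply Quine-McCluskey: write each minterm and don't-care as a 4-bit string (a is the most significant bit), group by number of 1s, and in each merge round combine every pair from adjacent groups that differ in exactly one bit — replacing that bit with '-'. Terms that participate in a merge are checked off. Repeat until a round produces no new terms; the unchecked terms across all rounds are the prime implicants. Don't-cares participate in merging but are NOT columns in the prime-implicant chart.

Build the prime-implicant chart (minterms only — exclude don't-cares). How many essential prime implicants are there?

Round 0: 0000✓ 0001✓ 0011✓ 0101✓ 0110✓ 0111✓ 1000✓ 1001✓ 1010✓ 1011✓ 1100✓ 1110✓
Round 1: -000✓ -001✓ -011✓ -110 0-01✓ 0-11✓ 00-1✓ 000-✓ 01-1✓ 011- 1-00✓ 1-10✓ 10-0✓ 10-1✓ 100-✓ 101-✓ 11-0✓
Round 2: -0-1 -00- 0--1 1--0 10--
PIs = {-0-1, -00-, -110, 0--1, 011-, 1--0, 10--}
Coverage chart:
  m0: -00- ←essential
  m1: -0-1,-00-,0--1
  m3: -0-1,0--1
  m5: 0--1 ←essential
  m6: -110,011-
  m7: 0--1,011-
  m8: -00-,1--0,10--
  m9: -0-1,-00-,10--
  m10: 1--0,10--
  m11: -0-1,10--
  m12: 1--0 ←essential
  m14: -110,1--0
Essential: -00-, 0--1, 1--0

3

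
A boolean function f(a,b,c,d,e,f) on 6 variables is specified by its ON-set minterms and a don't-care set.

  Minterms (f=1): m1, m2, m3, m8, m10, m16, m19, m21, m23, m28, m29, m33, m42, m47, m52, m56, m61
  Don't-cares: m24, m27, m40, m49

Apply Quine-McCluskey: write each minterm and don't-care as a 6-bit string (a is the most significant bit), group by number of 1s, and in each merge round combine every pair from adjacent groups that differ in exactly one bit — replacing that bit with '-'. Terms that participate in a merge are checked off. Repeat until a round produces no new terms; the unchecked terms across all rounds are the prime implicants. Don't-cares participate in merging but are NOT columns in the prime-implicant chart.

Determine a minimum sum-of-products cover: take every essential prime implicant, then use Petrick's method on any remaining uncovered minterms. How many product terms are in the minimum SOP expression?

size-2^0 implicants → 000001(✓)  000010(✓)  000011(✓)  001000(✓)  001010(✓)  010000(✓)  010011(✓)  010101(✓)  010111(✓)  011000(✓)  011011(✓)  011100(✓)  011101(✓)  100001(✓)  101000(✓)  101010(✓)  101111  110001(✓)  110100  111000(✓)  111101(✓)
size-2^1 implicants → -00001  -01000(✓)  -01010(✓)  -11000(✓)  -11101  0-0011  0-1000(✓)  00-010  0000-1  00001-  0010-0(✓)  01-000  01-011  01-101  010-11  0101-1  011-00  01110-  1-0001  1-1000(✓)  1010-0(✓)
size-2^2 implicants → --1000  -010-0
Unchecked terms (primes): --1000, -00001, -010-0, -11101, 0-0011, 00-010, 0000-1, 00001-, 01-000, 01-011, 01-101, 010-11, 0101-1, 011-00, 01110-, 1-0001, 101111, 110100
Minterm coverage:
  m1 ⊆ -00001,0000-1
  m2 ⊆ 00-010,00001-
  m3 ⊆ 0-0011,0000-1,00001-
  m8 ⊆ --1000,-010-0
  m10 ⊆ -010-0,00-010
  m16 ⊆ 01-000 [E]
  m19 ⊆ 0-0011,01-011,010-11
  m21 ⊆ 01-101,0101-1
  m23 ⊆ 010-11,0101-1
  m28 ⊆ 011-00,01110-
  m29 ⊆ -11101,01-101,01110-
  m33 ⊆ -00001,1-0001
  m42 ⊆ -010-0 [E]
  m47 ⊆ 101111 [E]
  m52 ⊆ 110100 [E]
  m56 ⊆ --1000 [E]
  m61 ⊆ -11101 [E]
E = {--1000, -010-0, -11101, 01-000, 101111, 110100}
Petrick residual → -00001, 0-0011, 00-010, 0101-1, 011-00
Cover = cd'e'f' + b'c'd'e'f + b'cd'f' + bcde'f + a'c'd'ef + a'b'd'ef' + a'bd'e'f' + a'bc'df + a'bce'f' + ab'cdef + abc'de'f'  |cover|=11

11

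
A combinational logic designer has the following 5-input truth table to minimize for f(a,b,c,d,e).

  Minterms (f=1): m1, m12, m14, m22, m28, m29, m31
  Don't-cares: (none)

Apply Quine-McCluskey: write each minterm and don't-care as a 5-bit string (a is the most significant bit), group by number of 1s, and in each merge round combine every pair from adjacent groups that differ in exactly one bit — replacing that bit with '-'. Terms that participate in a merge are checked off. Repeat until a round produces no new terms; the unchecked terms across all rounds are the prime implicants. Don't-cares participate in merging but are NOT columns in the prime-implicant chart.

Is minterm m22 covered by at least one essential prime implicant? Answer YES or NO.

size-2^0 implicants → 00001  01100(✓)  01110(✓)  10110  11100(✓)  11101(✓)  11111(✓)
size-2^1 implicants → -1100  011-0  111-1  1110-
Unchecked terms (primes): -1100, 00001, 011-0, 10110, 111-1, 1110-
Minterm coverage:
  m1 ⊆ 00001 [E]
  m12 ⊆ -1100,011-0
  m14 ⊆ 011-0 [E]
  m22 ⊆ 10110 [E]
  m28 ⊆ -1100,1110-
  m29 ⊆ 111-1,1110-
  m31 ⊆ 111-1 [E]
E = {00001, 011-0, 10110, 111-1}

YES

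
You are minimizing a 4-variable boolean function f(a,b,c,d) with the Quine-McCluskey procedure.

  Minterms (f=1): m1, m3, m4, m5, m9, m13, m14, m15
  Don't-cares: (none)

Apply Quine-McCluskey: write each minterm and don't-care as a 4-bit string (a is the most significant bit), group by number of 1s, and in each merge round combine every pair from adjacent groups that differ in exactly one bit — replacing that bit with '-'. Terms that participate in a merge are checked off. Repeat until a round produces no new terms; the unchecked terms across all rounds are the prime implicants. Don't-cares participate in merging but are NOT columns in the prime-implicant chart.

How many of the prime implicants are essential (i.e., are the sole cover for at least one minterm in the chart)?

Round 0: 0001✓ 0011✓ 0100✓ 0101✓ 1001✓ 1101✓ 1110✓ 1111✓
Round 1: -001✓ -101✓ 0-01✓ 00-1 010- 1-01✓ 11-1 111-
Round 2: --01
PIs = {--01, 00-1, 010-, 11-1, 111-}
Coverage chart:
  m1: --01,00-1
  m3: 00-1 ←essential
  m4: 010- ←essential
  m5: --01,010-
  m9: --01 ←essential
  m13: --01,11-1
  m14: 111- ←essential
  m15: 11-1,111-
Essential: --01, 00-1, 010-, 111-

4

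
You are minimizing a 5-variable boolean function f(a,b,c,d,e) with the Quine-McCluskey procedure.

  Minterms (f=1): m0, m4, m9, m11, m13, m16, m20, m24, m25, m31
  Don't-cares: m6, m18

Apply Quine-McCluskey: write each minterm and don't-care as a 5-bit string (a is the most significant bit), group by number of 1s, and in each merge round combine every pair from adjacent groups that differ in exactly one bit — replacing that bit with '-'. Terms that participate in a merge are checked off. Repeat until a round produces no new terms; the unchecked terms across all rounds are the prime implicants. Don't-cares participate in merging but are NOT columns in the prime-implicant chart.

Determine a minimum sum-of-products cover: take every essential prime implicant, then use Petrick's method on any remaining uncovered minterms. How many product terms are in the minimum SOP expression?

[col 0] 00000*, 00100*, 00110*, 01001*, 01011*, 01101*, 10000*, 10010*, 10100*, 11000*, 11001*, 11111
[col 1] -0000*, -0100*, -1001, 00-00*, 001-0, 01-01, 010-1, 1-000, 10-00*, 100-0, 1100-
[col 2] -0-00
Prime implicants: -0-00, -1001, 001-0, 01-01, 010-1, 1-000, 100-0, 1100-, 11111
PI chart (minterm → PIs covering it):
  0 | -0-00  (sole → essential)
  4 | -0-00,001-0
  9 | -1001,01-01,010-1
  11 | 010-1  (sole → essential)
  13 | 01-01  (sole → essential)
  16 | -0-00,1-000,100-0
  20 | -0-00  (sole → essential)
  24 | 1-000,1100-
  25 | -1001,1100-
  31 | 11111  (sole → essential)
Essential prime implicants: -0-00, 01-01, 010-1, 11111
Petrick residual → 1100-
Minimum SOP uses 5 PIs: b'd'e' + a'bd'e + a'bc'e + abc'd' + abcde

5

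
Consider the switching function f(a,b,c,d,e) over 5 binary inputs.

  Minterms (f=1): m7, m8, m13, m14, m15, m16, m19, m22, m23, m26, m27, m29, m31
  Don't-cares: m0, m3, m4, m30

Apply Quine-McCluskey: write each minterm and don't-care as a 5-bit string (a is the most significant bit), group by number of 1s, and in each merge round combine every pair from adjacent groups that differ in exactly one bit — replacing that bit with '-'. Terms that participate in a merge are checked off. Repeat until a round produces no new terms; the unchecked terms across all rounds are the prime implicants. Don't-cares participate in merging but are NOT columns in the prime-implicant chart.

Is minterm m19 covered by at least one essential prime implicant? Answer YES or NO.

size-2^0 implicants → 00000(✓)  00011(✓)  00100(✓)  00111(✓)  01000(✓)  01101(✓)  01110(✓)  01111(✓)  10000(✓)  10011(✓)  10110(✓)  10111(✓)  11010(✓)  11011(✓)  11101(✓)  11110(✓)  11111(✓)
size-2^1 implicants → -0000  -0011(✓)  -0111(✓)  -1101(✓)  -1110(✓)  -1111(✓)  0-000  0-111(✓)  00-00  00-11(✓)  011-1(✓)  0111-(✓)  1-011(✓)  1-110(✓)  1-111(✓)  10-11(✓)  1011-(✓)  11-10(✓)  11-11(✓)  1101-(✓)  111-1(✓)  1111-(✓)
size-2^2 implicants → --111  -0-11  -11-1  -111-  1--11  1-11-  11-1-
Unchecked terms (primes): --111, -0-11, -0000, -11-1, -111-, 0-000, 00-00, 1--11, 1-11-, 11-1-
Minterm coverage:
  m7 ⊆ --111,-0-11
  m8 ⊆ 0-000 [E]
  m13 ⊆ -11-1 [E]
  m14 ⊆ -111- [E]
  m15 ⊆ --111,-11-1,-111-
  m16 ⊆ -0000 [E]
  m19 ⊆ -0-11,1--11
  m22 ⊆ 1-11- [E]
  m23 ⊆ --111,-0-11,1--11,1-11-
  m26 ⊆ 11-1- [E]
  m27 ⊆ 1--11,11-1-
  m29 ⊆ -11-1 [E]
  m31 ⊆ --111,-11-1,-111-,1--11,1-11-,11-1-
E = {-0000, -11-1, -111-, 0-000, 1-11-, 11-1-}

NO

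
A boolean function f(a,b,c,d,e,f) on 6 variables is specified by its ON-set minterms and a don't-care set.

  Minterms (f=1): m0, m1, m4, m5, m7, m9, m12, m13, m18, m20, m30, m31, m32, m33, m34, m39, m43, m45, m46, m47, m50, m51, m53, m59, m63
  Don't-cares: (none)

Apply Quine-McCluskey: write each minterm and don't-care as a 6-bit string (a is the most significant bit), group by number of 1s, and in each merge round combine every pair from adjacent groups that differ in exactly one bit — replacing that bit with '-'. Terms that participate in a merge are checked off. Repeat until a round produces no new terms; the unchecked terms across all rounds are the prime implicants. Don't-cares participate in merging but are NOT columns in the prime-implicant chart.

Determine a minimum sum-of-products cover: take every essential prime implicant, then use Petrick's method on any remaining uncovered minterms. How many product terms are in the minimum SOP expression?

13

Round 0: 000000✓ 000001✓ 000100✓ 000101✓ 000111✓ 001001✓ 001100✓ 001101✓ 010010✓ 010100✓ 011110✓ 011111✓ 100000✓ 100001✓ 100010✓ 100111✓ 101011✓ 101101✓ 101110✓ 101111✓ 110010✓ 110011✓ 110101 111011✓ 111111✓
Round 1: -00000✓ -00001✓ -00111 -01101 -10010 -11111 0-0100 00-001✓ 00-100✓ 00-101✓ 000-00✓ 000-01✓ 00000-✓ 0001-1 00010-✓ 001-01✓ 00110-✓ 01111- 1-0010 1-1011✓ 1-1111✓ 10-111 1000-0 10000-✓ 101-11✓ 1011-1 10111- 11-011 11001- 111-11✓
Round 2: -0000- 00--01 00-10- 000-0- 1-1-11
PIs = {-0000-, -00111, -01101, -10010, -11111, 0-0100, 00--01, 00-10-, 000-0-, 0001-1, 01111-, 1-0010, 1-1-11, 10-111, 1000-0, 1011-1, 10111-, 11-011, 11001-, 110101}
Coverage chart:
  m0: -0000-,000-0-
  m1: -0000-,00--01,000-0-
  m4: 0-0100,00-10-,000-0-
  m5: 00--01,00-10-,000-0-,0001-1
  m7: -00111,0001-1
  m9: 00--01 ←essential
  m12: 00-10- ←essential
  m13: -01101,00--01,00-10-
  m18: -10010 ←essential
  m20: 0-0100 ←essential
  m30: 01111- ←essential
  m31: -11111,01111-
  m32: -0000-,1000-0
  m33: -0000- ←essential
  m34: 1-0010,1000-0
  m39: -00111,10-111
  m43: 1-1-11 ←essential
  m45: -01101,1011-1
  m46: 10111- ←essential
  m47: 1-1-11,10-111,1011-1,10111-
  m50: -10010,1-0010,11001-
  m51: 11-011,11001-
  m53: 110101 ←essential
  m59: 1-1-11,11-011
  m63: -11111,1-1-11
Essential: -0000-, -10010, 0-0100, 00--01, 00-10-, 01111-, 1-1-11, 10111-, 110101
Petrick residual → -00111, -01101, 1-0010, 11-011
Min cover (13 terms): b'c'd'e' + b'c'def + b'cde'f + bc'd'ef' + a'c'de'f' + a'b'e'f + a'b'de' + a'bcde + ac'd'ef' + acef + ab'cde + abd'ef + abc'de'f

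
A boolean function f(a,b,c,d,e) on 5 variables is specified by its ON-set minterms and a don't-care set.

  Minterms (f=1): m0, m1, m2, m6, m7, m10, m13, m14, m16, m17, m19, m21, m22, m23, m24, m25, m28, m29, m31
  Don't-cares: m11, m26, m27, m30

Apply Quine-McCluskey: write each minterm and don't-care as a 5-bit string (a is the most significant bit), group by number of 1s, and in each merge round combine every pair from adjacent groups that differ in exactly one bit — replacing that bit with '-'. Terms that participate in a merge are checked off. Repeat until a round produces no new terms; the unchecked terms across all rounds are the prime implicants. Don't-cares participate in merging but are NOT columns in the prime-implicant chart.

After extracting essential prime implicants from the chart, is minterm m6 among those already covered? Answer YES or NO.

YES

Round 0: 00000✓ 00001✓ 00010✓ 00110✓ 00111✓ 01010✓ 01011✓ 01101✓ 01110✓ 10000✓ 10001✓ 10011✓ 10101✓ 10110✓ 10111✓ 11000✓ 11001✓ 11010✓ 11011✓ 11100✓ 11101✓ 11110✓ 11111✓
Round 1: -0000✓ -0001✓ -0110✓ -0111✓ -1010✓ -1011✓ -1101 -1110✓ 0-010✓ 0-110✓ 00-10✓ 000-0 0000-✓ 0011-✓ 01-10✓ 0101-✓ 1-000✓ 1-001✓ 1-011✓ 1-101✓ 1-110✓ 1-111✓ 10-01✓ 10-11✓ 100-1✓ 1000-✓ 101-1✓ 1011-✓ 11-00✓ 11-01✓ 11-10✓ 11-11✓ 110-0✓ 110-1✓ 1100-✓ 1101-✓ 111-0✓ 111-1✓ 1110-✓ 1111-✓
Round 2: --110 -000- -011- -1-10 -101- 0--10 1--01✓ 1--11✓ 1-0-1✓ 1-00- 1-1-1✓ 1-11- 10--1✓ 11--0✓ 11--1✓ 11-0-✓ 11-1-✓ 110--✓ 111--✓
Round 3: 1---1 11---
PIs = {--110, -000-, -011-, -1-10, -101-, -1101, 0--10, 000-0, 1---1, 1-00-, 1-11-, 11---}
Coverage chart:
  m0: -000-,000-0
  m1: -000- ←essential
  m2: 0--10,000-0
  m6: --110,-011-,0--10
  m7: -011- ←essential
  m10: -1-10,-101-,0--10
  m13: -1101 ←essential
  m14: --110,-1-10,0--10
  m16: -000-,1-00-
  m17: -000-,1---1,1-00-
  m19: 1---1 ←essential
  m21: 1---1 ←essential
  m22: --110,-011-,1-11-
  m23: -011-,1---1,1-11-
  m24: 1-00-,11---
  m25: 1---1,1-00-,11---
  m28: 11--- ←essential
  m29: -1101,1---1,11---
  m31: 1---1,1-11-,11---
Essential: -000-, -011-, -1101, 1---1, 11---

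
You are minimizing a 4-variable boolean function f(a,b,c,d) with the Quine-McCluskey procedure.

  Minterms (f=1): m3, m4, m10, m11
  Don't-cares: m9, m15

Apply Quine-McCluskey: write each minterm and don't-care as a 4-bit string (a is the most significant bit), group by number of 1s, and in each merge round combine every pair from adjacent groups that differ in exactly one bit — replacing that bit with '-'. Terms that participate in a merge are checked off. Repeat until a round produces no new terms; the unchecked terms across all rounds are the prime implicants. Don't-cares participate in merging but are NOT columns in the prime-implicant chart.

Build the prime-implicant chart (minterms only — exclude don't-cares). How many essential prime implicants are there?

Round 0: 0011✓ 0100 1001✓ 1010✓ 1011✓ 1111✓
Round 1: -011 1-11 10-1 101-
PIs = {-011, 0100, 1-11, 10-1, 101-}
Coverage chart:
  m3: -011 ←essential
  m4: 0100 ←essential
  m10: 101- ←essential
  m11: -011,1-11,10-1,101-
Essential: -011, 0100, 101-

3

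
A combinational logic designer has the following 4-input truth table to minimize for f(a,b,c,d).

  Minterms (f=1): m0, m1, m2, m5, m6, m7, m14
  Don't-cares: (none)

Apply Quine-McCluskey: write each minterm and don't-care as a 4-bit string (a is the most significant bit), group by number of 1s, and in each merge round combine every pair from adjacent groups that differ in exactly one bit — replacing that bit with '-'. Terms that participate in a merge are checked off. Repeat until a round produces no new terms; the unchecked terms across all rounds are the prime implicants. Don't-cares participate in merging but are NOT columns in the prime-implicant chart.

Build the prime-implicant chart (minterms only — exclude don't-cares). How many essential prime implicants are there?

size-2^0 implicants → 0000(✓)  0001(✓)  0010(✓)  0101(✓)  0110(✓)  0111(✓)  1110(✓)
size-2^1 implicants → -110  0-01  0-10  00-0  000-  01-1  011-
Unchecked terms (primes): -110, 0-01, 0-10, 00-0, 000-, 01-1, 011-
Minterm coverage:
  m0 ⊆ 00-0,000-
  m1 ⊆ 0-01,000-
  m2 ⊆ 0-10,00-0
  m5 ⊆ 0-01,01-1
  m6 ⊆ -110,0-10,011-
  m7 ⊆ 01-1,011-
  m14 ⊆ -110 [E]
E = {-110}

1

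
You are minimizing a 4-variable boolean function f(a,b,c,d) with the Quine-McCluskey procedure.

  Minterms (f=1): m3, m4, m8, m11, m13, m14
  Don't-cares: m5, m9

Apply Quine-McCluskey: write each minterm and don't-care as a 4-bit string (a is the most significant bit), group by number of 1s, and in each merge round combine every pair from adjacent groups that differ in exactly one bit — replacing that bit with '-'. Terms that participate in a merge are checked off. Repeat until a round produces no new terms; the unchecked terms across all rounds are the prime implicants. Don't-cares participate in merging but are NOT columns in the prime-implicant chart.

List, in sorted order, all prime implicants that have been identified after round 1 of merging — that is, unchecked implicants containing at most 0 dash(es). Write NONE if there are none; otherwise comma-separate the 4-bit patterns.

1110

size-2^0 implicants → 0011(✓)  0100(✓)  0101(✓)  1000(✓)  1001(✓)  1011(✓)  1101(✓)  1110
size-2^1 implicants → -011  -101  010-  1-01  10-1  100-
Unchecked terms (primes): -011, -101, 010-, 1-01, 10-1, 100-, 1110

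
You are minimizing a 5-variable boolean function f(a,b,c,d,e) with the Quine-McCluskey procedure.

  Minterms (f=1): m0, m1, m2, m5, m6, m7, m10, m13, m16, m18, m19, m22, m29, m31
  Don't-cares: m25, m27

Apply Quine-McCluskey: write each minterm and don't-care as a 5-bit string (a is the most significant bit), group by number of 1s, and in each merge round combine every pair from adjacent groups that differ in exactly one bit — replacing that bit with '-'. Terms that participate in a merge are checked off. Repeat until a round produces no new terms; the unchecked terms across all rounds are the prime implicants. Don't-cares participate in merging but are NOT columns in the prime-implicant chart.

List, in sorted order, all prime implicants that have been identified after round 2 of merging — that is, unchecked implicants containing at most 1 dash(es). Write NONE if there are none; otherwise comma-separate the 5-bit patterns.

Round 0: 00000✓ 00001✓ 00010✓ 00101✓ 00110✓ 00111✓ 01010✓ 01101✓ 10000✓ 10010✓ 10011✓ 10110✓ 11001✓ 11011✓ 11101✓ 11111✓
Round 1: -0000✓ -0010✓ -0110✓ -1101 0-010 0-101 00-01 00-10✓ 000-0✓ 0000- 001-1 0011- 1-011 10-10✓ 100-0✓ 1001- 11-01✓ 11-11✓ 110-1✓ 111-1✓
Round 2: -0-10 -00-0 11--1
PIs = {-0-10, -00-0, -1101, 0-010, 0-101, 00-01, 0000-, 001-1, 0011-, 1-011, 1001-, 11--1}

-1101, 0-010, 0-101, 00-01, 0000-, 001-1, 0011-, 1-011, 1001-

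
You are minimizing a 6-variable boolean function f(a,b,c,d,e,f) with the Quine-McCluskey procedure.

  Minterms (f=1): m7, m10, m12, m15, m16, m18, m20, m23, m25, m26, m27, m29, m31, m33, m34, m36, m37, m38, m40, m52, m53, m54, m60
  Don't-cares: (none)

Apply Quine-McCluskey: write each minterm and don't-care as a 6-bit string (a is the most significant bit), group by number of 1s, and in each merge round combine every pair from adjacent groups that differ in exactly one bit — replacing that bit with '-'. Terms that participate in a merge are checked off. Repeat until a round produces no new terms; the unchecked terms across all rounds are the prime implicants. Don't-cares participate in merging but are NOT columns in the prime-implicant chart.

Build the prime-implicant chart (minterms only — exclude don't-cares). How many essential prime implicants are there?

Round 0: 000111✓ 001010✓ 001100 001111✓ 010000✓ 010010✓ 010100✓ 010111✓ 011001✓ 011010✓ 011011✓ 011101✓ 011111✓ 100001✓ 100010✓ 100100✓ 100101✓ 100110✓ 101000 110100✓ 110101✓ 110110✓ 111100✓
Round 1: -10100 0-0111✓ 0-1010 0-1111✓ 00-111✓ 01-010 01-111✓ 010-00 0100-0 011-01✓ 011-11✓ 0110-1✓ 01101- 0111-1✓ 1-0100✓ 1-0101✓ 1-0110✓ 100-01 100-10 1001-0✓ 10010-✓ 11-100 1101-0✓ 11010-✓
Round 2: 0--111 011--1 1-01-0 1-010-
PIs = {-10100, 0--111, 0-1010, 001100, 01-010, 010-00, 0100-0, 011--1, 01101-, 1-01-0, 1-010-, 100-01, 100-10, 101000, 11-100}
Coverage chart:
  m7: 0--111 ←essential
  m10: 0-1010 ←essential
  m12: 001100 ←essential
  m15: 0--111 ←essential
  m16: 010-00,0100-0
  m18: 01-010,0100-0
  m20: -10100,010-00
  m23: 0--111 ←essential
  m25: 011--1 ←essential
  m26: 0-1010,01-010,01101-
  m27: 011--1,01101-
  m29: 011--1 ←essential
  m31: 0--111,011--1
  m33: 100-01 ←essential
  m34: 100-10 ←essential
  m36: 1-01-0,1-010-
  m37: 1-010-,100-01
  m38: 1-01-0,100-10
  m40: 101000 ←essential
  m52: -10100,1-01-0,1-010-,11-100
  m53: 1-010- ←essential
  m54: 1-01-0 ←essential
  m60: 11-100 ←essential
Essential: 0--111, 0-1010, 001100, 011--1, 1-01-0, 1-010-, 100-01, 100-10, 101000, 11-100

10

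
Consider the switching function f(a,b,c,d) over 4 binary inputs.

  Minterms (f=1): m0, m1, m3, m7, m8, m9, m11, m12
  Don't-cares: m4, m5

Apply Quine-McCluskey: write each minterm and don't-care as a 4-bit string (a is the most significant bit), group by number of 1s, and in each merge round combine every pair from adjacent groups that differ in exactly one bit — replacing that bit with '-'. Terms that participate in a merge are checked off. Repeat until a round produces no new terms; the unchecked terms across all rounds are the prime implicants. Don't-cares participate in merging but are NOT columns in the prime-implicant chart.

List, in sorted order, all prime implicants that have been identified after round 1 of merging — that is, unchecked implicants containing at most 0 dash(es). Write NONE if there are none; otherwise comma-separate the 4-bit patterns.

NONE

Round 0: 0000✓ 0001✓ 0011✓ 0100✓ 0101✓ 0111✓ 1000✓ 1001✓ 1011✓ 1100✓
Round 1: -000✓ -001✓ -011✓ -100✓ 0-00✓ 0-01✓ 0-11✓ 00-1✓ 000-✓ 01-1✓ 010-✓ 1-00✓ 10-1✓ 100-✓
Round 2: --00 -0-1 -00- 0--1 0-0-
PIs = {--00, -0-1, -00-, 0--1, 0-0-}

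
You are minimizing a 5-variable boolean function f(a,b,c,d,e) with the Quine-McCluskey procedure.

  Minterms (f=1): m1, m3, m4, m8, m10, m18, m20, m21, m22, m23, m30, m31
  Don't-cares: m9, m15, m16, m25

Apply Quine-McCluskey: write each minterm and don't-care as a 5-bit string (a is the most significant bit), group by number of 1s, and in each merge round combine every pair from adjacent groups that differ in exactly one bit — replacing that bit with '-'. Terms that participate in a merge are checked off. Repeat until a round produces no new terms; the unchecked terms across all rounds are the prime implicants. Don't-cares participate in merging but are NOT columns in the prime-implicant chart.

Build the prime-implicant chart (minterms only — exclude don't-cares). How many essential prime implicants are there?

Round 0: 00001✓ 00011✓ 00100✓ 01000✓ 01001✓ 01010✓ 01111✓ 10000✓ 10010✓ 10100✓ 10101✓ 10110✓ 10111✓ 11001✓ 11110✓ 11111✓
Round 1: -0100 -1001 -1111 0-001 000-1 010-0 0100- 1-110✓ 1-111✓ 10-00✓ 10-10✓ 100-0✓ 101-0✓ 101-1✓ 1010-✓ 1011-✓ 1111-✓
Round 2: 1-11- 10--0 101--
PIs = {-0100, -1001, -1111, 0-001, 000-1, 010-0, 0100-, 1-11-, 10--0, 101--}
Coverage chart:
  m1: 0-001,000-1
  m3: 000-1 ←essential
  m4: -0100 ←essential
  m8: 010-0,0100-
  m10: 010-0 ←essential
  m18: 10--0 ←essential
  m20: -0100,10--0,101--
  m21: 101-- ←essential
  m22: 1-11-,10--0,101--
  m23: 1-11-,101--
  m30: 1-11- ←essential
  m31: -1111,1-11-
Essential: -0100, 000-1, 010-0, 1-11-, 10--0, 101--

6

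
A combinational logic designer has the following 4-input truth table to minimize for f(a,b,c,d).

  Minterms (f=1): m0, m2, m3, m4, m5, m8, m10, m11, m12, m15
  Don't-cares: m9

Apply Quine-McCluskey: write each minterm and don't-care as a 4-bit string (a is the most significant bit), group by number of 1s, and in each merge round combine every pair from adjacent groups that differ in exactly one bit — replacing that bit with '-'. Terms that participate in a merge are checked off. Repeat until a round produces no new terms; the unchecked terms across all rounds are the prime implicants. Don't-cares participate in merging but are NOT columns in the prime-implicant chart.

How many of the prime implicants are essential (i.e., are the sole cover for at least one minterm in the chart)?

[col 0] 0000*, 0010*, 0011*, 0100*, 0101*, 1000*, 1001*, 1010*, 1011*, 1100*, 1111*
[col 1] -000*, -010*, -011*, -100*, 0-00*, 00-0*, 001-*, 010-, 1-00*, 1-11, 10-0*, 10-1*, 100-*, 101-*
[col 2] --00, -0-0, -01-, 10--
Prime implicants: --00, -0-0, -01-, 010-, 1-11, 10--
PI chart (minterm → PIs covering it):
  0 | --00,-0-0
  2 | -0-0,-01-
  3 | -01-  (sole → essential)
  4 | --00,010-
  5 | 010-  (sole → essential)
  8 | --00,-0-0,10--
  10 | -0-0,-01-,10--
  11 | -01-,1-11,10--
  12 | --00  (sole → essential)
  15 | 1-11  (sole → essential)
Essential prime implicants: --00, -01-, 010-, 1-11

4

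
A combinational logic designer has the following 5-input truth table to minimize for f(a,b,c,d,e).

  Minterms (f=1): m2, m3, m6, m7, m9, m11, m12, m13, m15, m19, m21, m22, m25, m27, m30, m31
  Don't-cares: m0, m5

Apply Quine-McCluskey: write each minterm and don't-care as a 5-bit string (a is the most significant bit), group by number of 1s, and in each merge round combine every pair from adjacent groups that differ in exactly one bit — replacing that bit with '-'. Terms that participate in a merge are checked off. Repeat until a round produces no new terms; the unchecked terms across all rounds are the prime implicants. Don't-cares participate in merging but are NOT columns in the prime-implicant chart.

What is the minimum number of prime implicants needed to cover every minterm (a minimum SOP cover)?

7

Round 0: 00000✓ 00010✓ 00011✓ 00101✓ 00110✓ 00111✓ 01001✓ 01011✓ 01100✓ 01101✓ 01111✓ 10011✓ 10101✓ 10110✓ 11001✓ 11011✓ 11110✓ 11111✓
Round 1: -0011✓ -0101 -0110 -1001✓ -1011✓ -1111✓ 0-011✓ 0-101✓ 0-111✓ 00-10✓ 00-11✓ 000-0 0001-✓ 001-1✓ 0011-✓ 01-01✓ 01-11✓ 010-1✓ 011-1✓ 0110- 1-011✓ 1-110 11-11✓ 110-1✓ 1111-
Round 2: --011 -1-11 -10-1 0--11 0-1-1 00-1- 01--1
PIs = {--011, -0101, -0110, -1-11, -10-1, 0--11, 0-1-1, 00-1-, 000-0, 01--1, 0110-, 1-110, 1111-}
Coverage chart:
  m2: 00-1-,000-0
  m3: --011,0--11,00-1-
  m6: -0110,00-1-
  m7: 0--11,0-1-1,00-1-
  m9: -10-1,01--1
  m11: --011,-1-11,-10-1,0--11,01--1
  m12: 0110- ←essential
  m13: 0-1-1,01--1,0110-
  m15: -1-11,0--11,0-1-1,01--1
  m19: --011 ←essential
  m21: -0101 ←essential
  m22: -0110,1-110
  m25: -10-1 ←essential
  m27: --011,-1-11,-10-1
  m30: 1-110,1111-
  m31: -1-11,1111-
Essential: --011, -0101, -10-1, 0110-
Petrick residual → -1-11, 00-1-, 1-110
Min cover (7 terms): c'de + b'cd'e + bde + bc'e + a'b'd + a'bcd' + acde'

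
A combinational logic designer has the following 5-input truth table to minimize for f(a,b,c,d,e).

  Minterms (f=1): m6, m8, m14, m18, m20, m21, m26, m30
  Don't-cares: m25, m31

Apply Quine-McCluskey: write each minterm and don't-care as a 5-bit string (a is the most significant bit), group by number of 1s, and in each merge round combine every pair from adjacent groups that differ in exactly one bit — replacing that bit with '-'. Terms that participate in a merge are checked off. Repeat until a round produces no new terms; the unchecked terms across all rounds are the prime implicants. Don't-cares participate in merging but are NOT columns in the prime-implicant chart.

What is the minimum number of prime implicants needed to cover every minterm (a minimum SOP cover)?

5

Round 0: 00110✓ 01000 01110✓ 10010✓ 10100✓ 10101✓ 11001 11010✓ 11110✓ 11111✓
Round 1: -1110 0-110 1-010 1010- 11-10 1111-
PIs = {-1110, 0-110, 01000, 1-010, 1010-, 11-10, 11001, 1111-}
Coverage chart:
  m6: 0-110 ←essential
  m8: 01000 ←essential
  m14: -1110,0-110
  m18: 1-010 ←essential
  m20: 1010- ←essential
  m21: 1010- ←essential
  m26: 1-010,11-10
  m30: -1110,11-10,1111-
Essential: 0-110, 01000, 1-010, 1010-
Petrick residual → -1110
Min cover (5 terms): bcde' + a'cde' + a'bc'd'e' + ac'de' + ab'cd'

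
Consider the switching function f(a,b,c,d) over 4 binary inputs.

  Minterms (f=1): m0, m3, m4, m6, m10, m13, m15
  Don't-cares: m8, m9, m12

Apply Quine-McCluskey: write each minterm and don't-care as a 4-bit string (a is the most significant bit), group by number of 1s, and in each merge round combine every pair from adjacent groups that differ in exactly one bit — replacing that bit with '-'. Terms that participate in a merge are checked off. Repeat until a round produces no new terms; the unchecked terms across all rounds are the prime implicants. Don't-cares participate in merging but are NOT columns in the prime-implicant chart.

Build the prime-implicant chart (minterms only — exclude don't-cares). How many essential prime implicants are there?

5

Round 0: 0000✓ 0011 0100✓ 0110✓ 1000✓ 1001✓ 1010✓ 1100✓ 1101✓ 1111✓
Round 1: -000✓ -100✓ 0-00✓ 01-0 1-00✓ 1-01✓ 10-0 100-✓ 11-1 110-✓
Round 2: --00 1-0-
PIs = {--00, 0011, 01-0, 1-0-, 10-0, 11-1}
Coverage chart:
  m0: --00 ←essential
  m3: 0011 ←essential
  m4: --00,01-0
  m6: 01-0 ←essential
  m10: 10-0 ←essential
  m13: 1-0-,11-1
  m15: 11-1 ←essential
Essential: --00, 0011, 01-0, 10-0, 11-1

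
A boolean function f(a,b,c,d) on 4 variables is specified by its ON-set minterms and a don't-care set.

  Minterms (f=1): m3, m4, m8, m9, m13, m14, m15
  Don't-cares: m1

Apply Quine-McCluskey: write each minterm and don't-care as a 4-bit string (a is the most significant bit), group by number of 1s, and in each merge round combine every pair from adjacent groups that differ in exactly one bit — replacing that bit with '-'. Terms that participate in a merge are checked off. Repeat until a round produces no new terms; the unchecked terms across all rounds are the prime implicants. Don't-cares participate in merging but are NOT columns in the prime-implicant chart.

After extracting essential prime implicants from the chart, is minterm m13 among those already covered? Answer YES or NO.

Round 0: 0001✓ 0011✓ 0100 1000✓ 1001✓ 1101✓ 1110✓ 1111✓
Round 1: -001 00-1 1-01 100- 11-1 111-
PIs = {-001, 00-1, 0100, 1-01, 100-, 11-1, 111-}
Coverage chart:
  m3: 00-1 ←essential
  m4: 0100 ←essential
  m8: 100- ←essential
  m9: -001,1-01,100-
  m13: 1-01,11-1
  m14: 111- ←essential
  m15: 11-1,111-
Essential: 00-1, 0100, 100-, 111-

NO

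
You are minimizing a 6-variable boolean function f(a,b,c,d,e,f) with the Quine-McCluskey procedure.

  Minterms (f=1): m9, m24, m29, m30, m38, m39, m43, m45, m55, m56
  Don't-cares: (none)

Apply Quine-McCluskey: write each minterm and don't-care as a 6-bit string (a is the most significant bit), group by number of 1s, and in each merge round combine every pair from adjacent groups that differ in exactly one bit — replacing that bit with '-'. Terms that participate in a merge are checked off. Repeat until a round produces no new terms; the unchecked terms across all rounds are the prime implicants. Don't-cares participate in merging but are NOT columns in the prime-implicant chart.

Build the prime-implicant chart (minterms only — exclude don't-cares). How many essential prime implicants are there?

Round 0: 001001 011000✓ 011101 011110 100110✓ 100111✓ 101011 101101 110111✓ 111000✓
Round 1: -11000 1-0111 10011-
PIs = {-11000, 001001, 011101, 011110, 1-0111, 10011-, 101011, 101101}
Coverage chart:
  m9: 001001 ←essential
  m24: -11000 ←essential
  m29: 011101 ←essential
  m30: 011110 ←essential
  m38: 10011- ←essential
  m39: 1-0111,10011-
  m43: 101011 ←essential
  m45: 101101 ←essential
  m55: 1-0111 ←essential
  m56: -11000 ←essential
Essential: -11000, 001001, 011101, 011110, 1-0111, 10011-, 101011, 101101

8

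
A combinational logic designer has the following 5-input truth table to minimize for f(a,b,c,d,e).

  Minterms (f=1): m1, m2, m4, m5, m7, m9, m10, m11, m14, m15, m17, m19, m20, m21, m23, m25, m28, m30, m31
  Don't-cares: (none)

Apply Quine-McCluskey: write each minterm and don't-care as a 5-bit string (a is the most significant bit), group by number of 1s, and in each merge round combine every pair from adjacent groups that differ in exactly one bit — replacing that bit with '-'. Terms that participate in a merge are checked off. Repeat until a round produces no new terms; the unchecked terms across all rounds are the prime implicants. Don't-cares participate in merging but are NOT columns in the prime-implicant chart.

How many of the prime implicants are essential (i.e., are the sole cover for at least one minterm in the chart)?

4

[col 0] 00001*, 00010*, 00100*, 00101*, 00111*, 01001*, 01010*, 01011*, 01110*, 01111*, 10001*, 10011*, 10100*, 10101*, 10111*, 11001*, 11100*, 11110*, 11111*
[col 1] -0001*, -0100*, -0101*, -0111*, -1001*, -1110*, -1111*, 0-001*, 0-010, 0-111*, 00-01*, 001-1*, 0010-*, 01-10*, 01-11*, 010-1, 0101-*, 0111-*, 1-001*, 1-100, 1-111*, 10-01*, 10-11*, 100-1*, 101-1*, 1010-*, 111-0, 1111-*
[col 2] --001, --111, -0-01, -01-1, -010-, -111-, 01-1-, 10--1
Prime implicants: --001, --111, -0-01, -01-1, -010-, -111-, 0-010, 01-1-, 010-1, 1-100, 10--1, 111-0
PI chart (minterm → PIs covering it):
  1 | --001,-0-01
  2 | 0-010  (sole → essential)
  4 | -010-  (sole → essential)
  5 | -0-01,-01-1,-010-
  7 | --111,-01-1
  9 | --001,010-1
  10 | 0-010,01-1-
  11 | 01-1-,010-1
  14 | -111-,01-1-
  15 | --111,-111-,01-1-
  17 | --001,-0-01,10--1
  19 | 10--1  (sole → essential)
  20 | -010-,1-100
  21 | -0-01,-01-1,-010-,10--1
  23 | --111,-01-1,10--1
  25 | --001  (sole → essential)
  28 | 1-100,111-0
  30 | -111-,111-0
  31 | --111,-111-
Essential prime implicants: --001, -010-, 0-010, 10--1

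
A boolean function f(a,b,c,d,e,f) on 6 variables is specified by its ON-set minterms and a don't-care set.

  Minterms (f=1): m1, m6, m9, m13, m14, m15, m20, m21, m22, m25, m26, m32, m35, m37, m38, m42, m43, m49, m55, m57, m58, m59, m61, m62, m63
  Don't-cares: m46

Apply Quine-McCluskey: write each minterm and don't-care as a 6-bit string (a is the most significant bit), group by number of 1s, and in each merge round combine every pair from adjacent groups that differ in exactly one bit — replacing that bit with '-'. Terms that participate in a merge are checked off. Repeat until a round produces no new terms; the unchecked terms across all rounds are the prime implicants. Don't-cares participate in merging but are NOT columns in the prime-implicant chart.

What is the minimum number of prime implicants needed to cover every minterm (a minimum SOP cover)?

14

size-2^0 implicants → 000001(✓)  000110(✓)  001001(✓)  001101(✓)  001110(✓)  001111(✓)  010100(✓)  010101(✓)  010110(✓)  011001(✓)  011010(✓)  100000  100011(✓)  100101  100110(✓)  101010(✓)  101011(✓)  101110(✓)  110001(✓)  110111(✓)  111001(✓)  111010(✓)  111011(✓)  111101(✓)  111110(✓)  111111(✓)
size-2^1 implicants → -00110(✓)  -01110(✓)  -11001  -11010  0-0110  0-1001  00-001  00-110(✓)  001-01  0011-1  00111-  0101-0  01010-  1-1010(✓)  1-1011(✓)  1-1110(✓)  10-011  10-110(✓)  101-10(✓)  10101-(✓)  11-001  11-111  111-01(✓)  111-10(✓)  111-11(✓)  1110-1(✓)  11101-(✓)  1111-1(✓)  11111-(✓)
size-2^2 implicants → -0-110  1-1-10  1-101-  111--1  111-1-
Unchecked terms (primes): -0-110, -11001, -11010, 0-0110, 0-1001, 00-001, 001-01, 0011-1, 00111-, 0101-0, 01010-, 1-1-10, 1-101-, 10-011, 100000, 100101, 11-001, 11-111, 111--1, 111-1-
Minterm coverage:
  m1 ⊆ 00-001 [E]
  m6 ⊆ -0-110,0-0110
  m9 ⊆ 0-1001,00-001,001-01
  m13 ⊆ 001-01,0011-1
  m14 ⊆ -0-110,00111-
  m15 ⊆ 0011-1,00111-
  m20 ⊆ 0101-0,01010-
  m21 ⊆ 01010- [E]
  m22 ⊆ 0-0110,0101-0
  m25 ⊆ -11001,0-1001
  m26 ⊆ -11010 [E]
  m32 ⊆ 100000 [E]
  m35 ⊆ 10-011 [E]
  m37 ⊆ 100101 [E]
  m38 ⊆ -0-110 [E]
  m42 ⊆ 1-1-10,1-101-
  m43 ⊆ 1-101-,10-011
  m49 ⊆ 11-001 [E]
  m55 ⊆ 11-111 [E]
  m57 ⊆ -11001,11-001,111--1
  m58 ⊆ -11010,1-1-10,1-101-,111-1-
  m59 ⊆ 1-101-,111--1,111-1-
  m61 ⊆ 111--1 [E]
  m62 ⊆ 1-1-10,111-1-
  m63 ⊆ 11-111,111--1,111-1-
E = {-0-110, -11010, 00-001, 01010-, 10-011, 100000, 100101, 11-001, 11-111, 111--1}
Petrick residual → -11001, 0-0110, 0011-1, 1-1-10
Cover = b'def' + bcd'e'f + bcd'ef' + a'c'def' + a'b'd'e'f + a'b'cdf + a'bc'de' + acef' + ab'd'ef + ab'c'd'e'f' + ab'c'de'f + abd'e'f + abdef + abcf  |cover|=14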